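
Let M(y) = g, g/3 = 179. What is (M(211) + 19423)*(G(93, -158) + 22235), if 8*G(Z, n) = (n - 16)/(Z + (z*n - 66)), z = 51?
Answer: 1188081120910/2677 ≈ 4.4381e+8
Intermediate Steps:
g = 537 (g = 3*179 = 537)
M(y) = 537
G(Z, n) = (-16 + n)/(8*(-66 + Z + 51*n)) (G(Z, n) = ((n - 16)/(Z + (51*n - 66)))/8 = ((-16 + n)/(Z + (-66 + 51*n)))/8 = ((-16 + n)/(-66 + Z + 51*n))/8 = (-16 + n)/(8*(-66 + Z + 51*n)))
(M(211) + 19423)*(G(93, -158) + 22235) = (537 + 19423)*((-16 - 158)/(8*(-66 + 93 + 51*(-158))) + 22235) = 19960*((1/8)*(-174)/(-66 + 93 - 8058) + 22235) = 19960*((1/8)*(-174)/(-8031) + 22235) = 19960*((1/8)*(-1/8031)*(-174) + 22235) = 19960*(29/10708 + 22235) = 19960*(238092409/10708) = 1188081120910/2677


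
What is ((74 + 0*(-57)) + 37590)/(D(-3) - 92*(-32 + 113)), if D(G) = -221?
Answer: -37664/7673 ≈ -4.9086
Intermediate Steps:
((74 + 0*(-57)) + 37590)/(D(-3) - 92*(-32 + 113)) = ((74 + 0*(-57)) + 37590)/(-221 - 92*(-32 + 113)) = ((74 + 0) + 37590)/(-221 - 92*81) = (74 + 37590)/(-221 - 7452) = 37664/(-7673) = 37664*(-1/7673) = -37664/7673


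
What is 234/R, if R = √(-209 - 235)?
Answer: -39*I*√111/37 ≈ -11.105*I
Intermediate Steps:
R = 2*I*√111 (R = √(-444) = 2*I*√111 ≈ 21.071*I)
234/R = 234/((2*I*√111)) = 234*(-I*√111/222) = -39*I*√111/37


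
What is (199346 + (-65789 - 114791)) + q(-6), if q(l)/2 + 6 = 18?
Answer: 18790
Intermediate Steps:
q(l) = 24 (q(l) = -12 + 2*18 = -12 + 36 = 24)
(199346 + (-65789 - 114791)) + q(-6) = (199346 + (-65789 - 114791)) + 24 = (199346 - 180580) + 24 = 18766 + 24 = 18790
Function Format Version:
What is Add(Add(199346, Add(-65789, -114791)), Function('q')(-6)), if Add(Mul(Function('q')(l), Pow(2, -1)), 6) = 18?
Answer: 18790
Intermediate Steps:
Function('q')(l) = 24 (Function('q')(l) = Add(-12, Mul(2, 18)) = Add(-12, 36) = 24)
Add(Add(199346, Add(-65789, -114791)), Function('q')(-6)) = Add(Add(199346, Add(-65789, -114791)), 24) = Add(Add(199346, -180580), 24) = Add(18766, 24) = 18790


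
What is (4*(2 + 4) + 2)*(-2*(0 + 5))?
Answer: -260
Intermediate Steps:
(4*(2 + 4) + 2)*(-2*(0 + 5)) = (4*6 + 2)*(-2*5) = (24 + 2)*(-10) = 26*(-10) = -260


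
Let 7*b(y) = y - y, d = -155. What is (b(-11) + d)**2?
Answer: 24025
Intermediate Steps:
b(y) = 0 (b(y) = (y - y)/7 = (1/7)*0 = 0)
(b(-11) + d)**2 = (0 - 155)**2 = (-155)**2 = 24025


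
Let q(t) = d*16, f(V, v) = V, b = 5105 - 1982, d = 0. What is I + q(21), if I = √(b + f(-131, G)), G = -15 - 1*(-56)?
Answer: 4*√187 ≈ 54.699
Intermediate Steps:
G = 41 (G = -15 + 56 = 41)
b = 3123
q(t) = 0 (q(t) = 0*16 = 0)
I = 4*√187 (I = √(3123 - 131) = √2992 = 4*√187 ≈ 54.699)
I + q(21) = 4*√187 + 0 = 4*√187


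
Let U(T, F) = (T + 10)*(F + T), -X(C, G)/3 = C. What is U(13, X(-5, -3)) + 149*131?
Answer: 20163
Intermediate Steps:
X(C, G) = -3*C
U(T, F) = (10 + T)*(F + T)
U(13, X(-5, -3)) + 149*131 = (13² + 10*(-3*(-5)) + 10*13 - 3*(-5)*13) + 149*131 = (169 + 10*15 + 130 + 15*13) + 19519 = (169 + 150 + 130 + 195) + 19519 = 644 + 19519 = 20163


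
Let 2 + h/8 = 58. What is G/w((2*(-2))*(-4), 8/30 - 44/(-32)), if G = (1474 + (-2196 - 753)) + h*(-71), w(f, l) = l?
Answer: -3993960/197 ≈ -20274.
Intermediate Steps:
h = 448 (h = -16 + 8*58 = -16 + 464 = 448)
G = -33283 (G = (1474 + (-2196 - 753)) + 448*(-71) = (1474 - 2949) - 31808 = -1475 - 31808 = -33283)
G/w((2*(-2))*(-4), 8/30 - 44/(-32)) = -33283/(8/30 - 44/(-32)) = -33283/(8*(1/30) - 44*(-1/32)) = -33283/(4/15 + 11/8) = -33283/197/120 = -33283*120/197 = -3993960/197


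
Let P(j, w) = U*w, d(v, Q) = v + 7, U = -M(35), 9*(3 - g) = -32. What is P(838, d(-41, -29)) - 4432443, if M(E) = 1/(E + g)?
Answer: -48756864/11 ≈ -4.4324e+6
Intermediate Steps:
g = 59/9 (g = 3 - ⅑*(-32) = 3 + 32/9 = 59/9 ≈ 6.5556)
M(E) = 1/(59/9 + E) (M(E) = 1/(E + 59/9) = 1/(59/9 + E))
U = -9/374 (U = -9/(59 + 9*35) = -9/(59 + 315) = -9/374 ≈ -0.024064)
d(v, Q) = 7 + v
P(j, w) = -9*w/374
P(838, d(-41, -29)) - 4432443 = -9*(7 - 41)/374 - 4432443 = -9/374*(-34) - 4432443 = 9/11 - 4432443 = -48756864/11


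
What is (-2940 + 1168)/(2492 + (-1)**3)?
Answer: -1772/2491 ≈ -0.71136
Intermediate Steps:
(-2940 + 1168)/(2492 + (-1)**3) = -1772/(2492 - 1) = -1772/2491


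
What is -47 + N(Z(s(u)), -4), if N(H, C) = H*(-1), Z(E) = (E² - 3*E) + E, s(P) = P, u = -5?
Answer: -82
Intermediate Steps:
Z(E) = E² - 2*E
N(H, C) = -H
-47 + N(Z(s(u)), -4) = -47 - (-5)*(-2 - 5) = -47 - (-5)*(-7) = -47 - 1*35 = -47 - 35 = -82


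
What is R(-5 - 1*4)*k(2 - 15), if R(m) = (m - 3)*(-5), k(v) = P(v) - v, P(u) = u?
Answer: 0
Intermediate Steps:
k(v) = 0 (k(v) = v - v = 0)
R(m) = 15 - 5*m (R(m) = (-3 + m)*(-5) = 15 - 5*m)
R(-5 - 1*4)*k(2 - 15) = (15 - 5*(-5 - 1*4))*0 = (15 - 5*(-5 - 4))*0 = (15 - 5*(-9))*0 = (15 + 45)*0 = 60*0 = 0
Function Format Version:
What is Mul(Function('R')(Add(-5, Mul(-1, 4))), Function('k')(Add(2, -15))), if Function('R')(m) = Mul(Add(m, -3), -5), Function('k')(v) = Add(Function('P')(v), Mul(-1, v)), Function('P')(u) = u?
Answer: 0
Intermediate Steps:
Function('k')(v) = 0 (Function('k')(v) = Add(v, Mul(-1, v)) = 0)
Function('R')(m) = Add(15, Mul(-5, m)) (Function('R')(m) = Mul(Add(-3, m), -5) = Add(15, Mul(-5, m)))
Mul(Function('R')(Add(-5, Mul(-1, 4))), Function('k')(Add(2, -15))) = Mul(Add(15, Mul(-5, Add(-5, Mul(-1, 4)))), 0) = Mul(Add(15, Mul(-5, Add(-5, -4))), 0) = Mul(Add(15, Mul(-5, -9)), 0) = Mul(Add(15, 45), 0) = Mul(60, 0) = 0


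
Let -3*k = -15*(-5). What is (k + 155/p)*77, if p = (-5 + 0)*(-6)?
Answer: -9163/6 ≈ -1527.2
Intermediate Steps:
k = -25 (k = -(-1)*5*(-5) = -(-1)*(-25) = -⅓*75 = -25)
p = 30 (p = -5*(-6) = 30)
(k + 155/p)*77 = (-25 + 155/30)*77 = (-25 + 155*(1/30))*77 = (-25 + 31/6)*77 = -119/6*77 = -9163/6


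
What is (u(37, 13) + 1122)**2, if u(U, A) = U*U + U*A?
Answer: 8832784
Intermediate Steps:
u(U, A) = U**2 + A*U
(u(37, 13) + 1122)**2 = (37*(13 + 37) + 1122)**2 = (37*50 + 1122)**2 = (1850 + 1122)**2 = 2972**2 = 8832784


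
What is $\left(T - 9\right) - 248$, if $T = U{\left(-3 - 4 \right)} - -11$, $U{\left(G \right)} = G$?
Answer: $-253$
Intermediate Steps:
$T = 4$ ($T = \left(-3 - 4\right) - -11 = -7 + 11 = 4$)
$\left(T - 9\right) - 248 = \left(4 - 9\right) - 248 = -5 - 248 = -253$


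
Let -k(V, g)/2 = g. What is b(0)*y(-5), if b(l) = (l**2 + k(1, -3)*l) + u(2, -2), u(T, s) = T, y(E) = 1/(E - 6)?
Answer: -2/11 ≈ -0.18182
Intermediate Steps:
y(E) = 1/(-6 + E)
k(V, g) = -2*g
b(l) = 2 + l**2 + 6*l (b(l) = (l**2 + (-2*(-3))*l) + 2 = (l**2 + 6*l) + 2 = 2 + l**2 + 6*l)
b(0)*y(-5) = (2 + 0**2 + 6*0)/(-6 - 5) = (2 + 0 + 0)/(-11) = 2*(-1/11) = -2/11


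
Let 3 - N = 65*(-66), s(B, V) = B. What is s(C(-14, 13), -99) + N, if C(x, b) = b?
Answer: 4306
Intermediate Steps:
N = 4293 (N = 3 - 65*(-66) = 3 - 1*(-4290) = 3 + 4290 = 4293)
s(C(-14, 13), -99) + N = 13 + 4293 = 4306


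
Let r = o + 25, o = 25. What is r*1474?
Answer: 73700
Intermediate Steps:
r = 50 (r = 25 + 25 = 50)
r*1474 = 50*1474 = 73700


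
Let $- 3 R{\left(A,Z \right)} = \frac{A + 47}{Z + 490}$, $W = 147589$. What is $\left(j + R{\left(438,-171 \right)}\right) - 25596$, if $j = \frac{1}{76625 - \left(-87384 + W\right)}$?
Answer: $- \frac{402221970983}{15713940} \approx -25597.0$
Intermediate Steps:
$R{\left(A,Z \right)} = - \frac{47 + A}{3 \left(490 + Z\right)}$ ($R{\left(A,Z \right)} = - \frac{\left(A + 47\right) \frac{1}{Z + 490}}{3} = - \frac{\left(47 + A\right) \frac{1}{490 + Z}}{3} = - \frac{\frac{1}{490 + Z} \left(47 + A\right)}{3} = - \frac{47 + A}{3 \left(490 + Z\right)}$)
$j = \frac{1}{16420}$ ($j = \frac{1}{76625 + \left(87384 - 147589\right)} = \frac{1}{76625 - 60205} = \frac{1}{16420} \approx 6.0901 \cdot 10^{-5}$)
$\left(j + R{\left(438,-171 \right)}\right) - 25596 = \left(\frac{1}{16420} + \frac{-47 - 438}{3 \left(490 - 171\right)}\right) - 25596 = \left(\frac{1}{16420} + \frac{-47 - 438}{3 \cdot 319}\right) - 25596 = \left(\frac{1}{16420} + \frac{1}{3} \cdot \frac{1}{319} \left(-485\right)\right) - 25596 = \left(\frac{1}{16420} - \frac{485}{957}\right) - 25596 = - \frac{7962743}{15713940} - 25596 = - \frac{402221970983}{15713940}$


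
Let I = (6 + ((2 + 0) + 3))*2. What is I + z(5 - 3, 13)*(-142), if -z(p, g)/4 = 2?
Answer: 1158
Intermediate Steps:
z(p, g) = -8 (z(p, g) = -4*2 = -8)
I = 22 (I = (6 + (2 + 3))*2 = (6 + 5)*2 = 11*2 = 22)
I + z(5 - 3, 13)*(-142) = 22 - 8*(-142) = 22 + 1136 = 1158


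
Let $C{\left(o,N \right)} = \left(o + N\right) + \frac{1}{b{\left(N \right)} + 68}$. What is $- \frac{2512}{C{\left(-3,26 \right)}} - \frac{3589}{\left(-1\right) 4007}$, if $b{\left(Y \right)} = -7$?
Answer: $- \frac{152240417}{1406457} \approx -108.24$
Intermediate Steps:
$C{\left(o,N \right)} = \frac{1}{61} + N + o$ ($C{\left(o,N \right)} = \left(o + N\right) + \frac{1}{-7 + 68} = \left(N + o\right) + \frac{1}{61} = \frac{1}{61} + N + o$)
$- \frac{2512}{C{\left(-3,26 \right)}} - \frac{3589}{\left(-1\right) 4007} = - \frac{2512}{\frac{1}{61} + 26 - 3} - \frac{3589}{\left(-1\right) 4007} = - \frac{2512}{\frac{1404}{61}} - \frac{3589}{-4007} = \left(-2512\right) \frac{61}{1404} - - \frac{3589}{4007} = - \frac{38308}{351} + \frac{3589}{4007} = - \frac{152240417}{1406457}$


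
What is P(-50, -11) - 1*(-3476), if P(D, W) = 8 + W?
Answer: 3473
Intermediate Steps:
P(-50, -11) - 1*(-3476) = (8 - 11) - 1*(-3476) = -3 + 3476 = 3473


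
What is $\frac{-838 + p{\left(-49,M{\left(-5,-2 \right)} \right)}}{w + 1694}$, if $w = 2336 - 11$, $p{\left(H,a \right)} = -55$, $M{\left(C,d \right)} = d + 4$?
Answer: $- \frac{893}{4019} \approx -0.22219$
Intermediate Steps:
$M{\left(C,d \right)} = 4 + d$
$w = 2325$ ($w = 2336 - 11 = 2325$)
$\frac{-838 + p{\left(-49,M{\left(-5,-2 \right)} \right)}}{w + 1694} = \frac{-838 - 55}{2325 + 1694} = - \frac{893}{4019}$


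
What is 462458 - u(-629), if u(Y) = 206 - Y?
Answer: 461623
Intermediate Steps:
462458 - u(-629) = 462458 - (206 - 1*(-629)) = 462458 - (206 + 629) = 462458 - 1*835 = 462458 - 835 = 461623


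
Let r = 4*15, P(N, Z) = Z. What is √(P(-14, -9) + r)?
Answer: √51 ≈ 7.1414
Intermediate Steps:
r = 60
√(P(-14, -9) + r) = √(-9 + 60) = √51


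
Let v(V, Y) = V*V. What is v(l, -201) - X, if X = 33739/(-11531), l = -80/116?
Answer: 32986899/9697571 ≈ 3.4016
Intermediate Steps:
l = -20/29 (l = -80*1/116 = -20/29 ≈ -0.68966)
v(V, Y) = V²
X = -33739/11531 (X = 33739*(-1/11531) = -33739/11531 ≈ -2.9259)
v(l, -201) - X = (-20/29)² - 1*(-33739/11531) = 400/841 + 33739/11531 = 32986899/9697571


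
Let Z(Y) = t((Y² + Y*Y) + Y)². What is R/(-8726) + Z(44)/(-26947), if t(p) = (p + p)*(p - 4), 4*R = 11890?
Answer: -16382804703556744427/470279044 ≈ -3.4836e+10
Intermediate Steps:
R = 5945/2 (R = (¼)*11890 = 5945/2 ≈ 2972.5)
t(p) = 2*p*(-4 + p) (t(p) = (2*p)*(-4 + p) = 2*p*(-4 + p))
Z(Y) = 4*(Y + 2*Y²)²*(-4 + Y + 2*Y²)² (Z(Y) = (2*((Y² + Y*Y) + Y)*(-4 + ((Y² + Y*Y) + Y)))² = (2*((Y² + Y²) + Y)*(-4 + ((Y² + Y²) + Y)))² = (2*(2*Y² + Y)*(-4 + (2*Y² + Y)))² = (2*(Y + 2*Y²)*(-4 + (Y + 2*Y²)))² = (2*(Y + 2*Y²)*(-4 + Y + 2*Y²))² = 4*(Y + 2*Y²)²*(-4 + Y + 2*Y²)²)
R/(-8726) + Z(44)/(-26947) = (5945/2)/(-8726) + (4*44²*(1 + 2*44)²*(-4 + 44*(1 + 2*44))²)/(-26947) = (5945/2)*(-1/8726) + (4*1936*(1 + 88)²*(-4 + 44*(1 + 88))²)*(-1/26947) = -5945/17452 + (4*1936*89²*(-4 + 44*89)²)*(-1/26947) = -5945/17452 + (4*1936*7921*(-4 + 3916)²)*(-1/26947) = -5945/17452 + (4*1936*7921*3912²)*(-1/26947) = -5945/17452 + (4*1936*7921*15303744)*(-1/26947) = -5945/17452 + 938735084998656*(-1/26947) = -5945/17452 - 938735084998656/26947 = -16382804703556744427/470279044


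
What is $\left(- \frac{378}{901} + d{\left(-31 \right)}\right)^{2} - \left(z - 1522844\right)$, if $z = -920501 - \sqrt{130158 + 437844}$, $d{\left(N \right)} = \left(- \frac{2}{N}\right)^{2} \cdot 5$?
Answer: $\frac{1831813178795085389}{749715271321} + \sqrt{568002} \approx 2.4441 \cdot 10^{6}$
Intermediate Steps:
$d{\left(N \right)} = \frac{20}{N^{2}}$ ($d{\left(N \right)} = \frac{4}{N^{2}} \cdot 5 = \frac{20}{N^{2}}$)
$z = -920501 - \sqrt{568002} \approx -9.2126 \cdot 10^{5}$
$\left(- \frac{378}{901} + d{\left(-31 \right)}\right)^{2} - \left(z - 1522844\right) = \left(- \frac{378}{901} + \frac{20}{961}\right)^{2} - \left(\left(-920501 - \sqrt{568002}\right) - 1522844\right) = \left(\left(-378\right) \frac{1}{901} + 20 \cdot \frac{1}{961}\right)^{2} - \left(\left(-920501 - \sqrt{568002}\right) - 1522844\right) = \left(- \frac{378}{901} + \frac{20}{961}\right)^{2} - \left(-2443345 - \sqrt{568002}\right) = \left(- \frac{345238}{865861}\right)^{2} + \left(2443345 + \sqrt{568002}\right) = \frac{119189276644}{749715271321} + \left(2443345 + \sqrt{568002}\right) = \frac{1831813178795085389}{749715271321} + \sqrt{568002}$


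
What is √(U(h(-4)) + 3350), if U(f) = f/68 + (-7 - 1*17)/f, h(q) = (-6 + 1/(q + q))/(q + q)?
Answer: √12030874993/1904 ≈ 57.608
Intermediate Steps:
h(q) = (-6 + 1/(2*q))/(2*q) (h(q) = (-6 + 1/(2*q))/((2*q)) = (-6 + 1/(2*q))*(1/(2*q)) = (-6 + 1/(2*q))/(2*q))
U(f) = -24/f + f/68 (U(f) = f*(1/68) + (-7 - 17)/f = f/68 - 24/f = -24/f + f/68)
√(U(h(-4)) + 3350) = √((-24*64/(1 - 12*(-4)) + ((¼)*(1 - 12*(-4))/(-4)²)/68) + 3350) = √((-24*64/(1 + 48) + ((¼)*(1/16)*(1 + 48))/68) + 3350) = √((-24/((¼)*(1/16)*49) + ((¼)*(1/16)*49)/68) + 3350) = √((-24/49/64 + (1/68)*(49/64)) + 3350) = √((-24*64/49 + 49/4352) + 3350) = √((-1536/49 + 49/4352) + 3350) = √(-6682271/213248 + 3350) = √(707698529/213248) = √12030874993/1904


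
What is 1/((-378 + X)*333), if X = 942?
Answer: 1/187812 ≈ 5.3245e-6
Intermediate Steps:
1/((-378 + X)*333) = 1/((-378 + 942)*333) = (1/333)/564 = (1/564)*(1/333) = 1/187812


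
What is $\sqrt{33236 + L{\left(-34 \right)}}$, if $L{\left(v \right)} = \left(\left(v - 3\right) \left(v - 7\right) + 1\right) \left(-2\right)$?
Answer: $10 \sqrt{302} \approx 173.78$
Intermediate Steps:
$L{\left(v \right)} = -2 - 2 \left(-7 + v\right) \left(-3 + v\right)$ ($L{\left(v \right)} = \left(\left(-3 + v\right) \left(-7 + v\right) + 1\right) \left(-2\right) = \left(\left(-7 + v\right) \left(-3 + v\right) + 1\right) \left(-2\right) = \left(1 + \left(-7 + v\right) \left(-3 + v\right)\right) \left(-2\right) = -2 - 2 \left(-7 + v\right) \left(-3 + v\right)$)
$\sqrt{33236 + L{\left(-34 \right)}} = \sqrt{33236 - \left(724 + 2312\right)} = \sqrt{33236 - 3036} = \sqrt{30200} = 10 \sqrt{302}$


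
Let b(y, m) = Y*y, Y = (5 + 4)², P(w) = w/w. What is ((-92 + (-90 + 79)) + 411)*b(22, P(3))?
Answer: 548856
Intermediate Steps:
P(w) = 1
Y = 81 (Y = 9² = 81)
b(y, m) = 81*y
((-92 + (-90 + 79)) + 411)*b(22, P(3)) = ((-92 + (-90 + 79)) + 411)*(81*22) = ((-92 - 11) + 411)*1782 = (-103 + 411)*1782 = 308*1782 = 548856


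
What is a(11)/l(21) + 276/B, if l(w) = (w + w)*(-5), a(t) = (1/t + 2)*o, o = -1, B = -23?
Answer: -27697/2310 ≈ -11.990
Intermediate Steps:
a(t) = -2 - 1/t (a(t) = (1/t + 2)*(-1) = (2 + 1/t)*(-1) = -2 - 1/t)
l(w) = -10*w (l(w) = (2*w)*(-5) = -10*w)
a(11)/l(21) + 276/B = (-2 - 1/11)/((-10*21)) + 276/(-23) = (-2 - 1*1/11)/(-210) + 276*(-1/23) = (-2 - 1/11)*(-1/210) - 12 = -23/11*(-1/210) - 12 = 23/2310 - 12 = -27697/2310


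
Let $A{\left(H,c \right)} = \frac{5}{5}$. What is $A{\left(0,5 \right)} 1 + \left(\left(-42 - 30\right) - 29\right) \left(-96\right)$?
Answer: $9697$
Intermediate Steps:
$A{\left(H,c \right)} = 1$ ($A{\left(H,c \right)} = 5 \cdot \frac{1}{5} = 1$)
$A{\left(0,5 \right)} 1 + \left(\left(-42 - 30\right) - 29\right) \left(-96\right) = 1 \cdot 1 + \left(\left(-42 - 30\right) - 29\right) \left(-96\right) = 1 + \left(-72 - 29\right) \left(-96\right) = 1 - -9696 = 1 + 9696 = 9697$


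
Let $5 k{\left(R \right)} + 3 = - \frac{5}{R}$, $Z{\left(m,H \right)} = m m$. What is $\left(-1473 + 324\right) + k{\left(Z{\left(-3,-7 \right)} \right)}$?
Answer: $- \frac{51737}{45} \approx -1149.7$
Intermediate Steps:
$Z{\left(m,H \right)} = m^{2}$
$k{\left(R \right)} = - \frac{3}{5} - \frac{1}{R}$ ($k{\left(R \right)} = - \frac{3}{5} + \frac{\left(-5\right) \frac{1}{R}}{5} = - \frac{3}{5} - \frac{1}{R}$)
$\left(-1473 + 324\right) + k{\left(Z{\left(-3,-7 \right)} \right)} = \left(-1473 + 324\right) - \left(\frac{3}{5} + \frac{1}{\left(-3\right)^{2}}\right) = -1149 - \frac{32}{45} = - \frac{51737}{45}$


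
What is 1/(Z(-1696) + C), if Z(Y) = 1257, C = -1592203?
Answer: -1/1590946 ≈ -6.2856e-7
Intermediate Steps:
1/(Z(-1696) + C) = 1/(1257 - 1592203) = 1/(-1590946) = -1/1590946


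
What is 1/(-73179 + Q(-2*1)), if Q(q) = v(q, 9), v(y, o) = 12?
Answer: -1/73167 ≈ -1.3667e-5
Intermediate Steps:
Q(q) = 12
1/(-73179 + Q(-2*1)) = 1/(-73179 + 12) = 1/(-73167) = -1/73167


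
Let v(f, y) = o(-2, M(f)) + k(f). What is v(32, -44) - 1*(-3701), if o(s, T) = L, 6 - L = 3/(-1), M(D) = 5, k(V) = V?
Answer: 3742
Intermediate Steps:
L = 9 (L = 6 - 3/(-1) = 6 - 3*(-1) = 6 - 1*(-3) = 6 + 3 = 9)
o(s, T) = 9
v(f, y) = 9 + f
v(32, -44) - 1*(-3701) = (9 + 32) - 1*(-3701) = 41 + 3701 = 3742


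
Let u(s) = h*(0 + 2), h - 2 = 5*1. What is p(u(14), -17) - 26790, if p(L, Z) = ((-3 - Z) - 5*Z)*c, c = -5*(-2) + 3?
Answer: -25503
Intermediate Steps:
h = 7 (h = 2 + 5*1 = 2 + 5 = 7)
c = 13 (c = 10 + 3 = 13)
u(s) = 14 (u(s) = 7*(0 + 2) = 7*2 = 14)
p(L, Z) = -39 - 78*Z (p(L, Z) = ((-3 - Z) - 5*Z)*13 = (-3 - 6*Z)*13 = -39 - 78*Z)
p(u(14), -17) - 26790 = (-39 - 78*(-17)) - 26790 = (-39 + 1326) - 26790 = 1287 - 26790 = -25503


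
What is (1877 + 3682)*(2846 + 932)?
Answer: 21001902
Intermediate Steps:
(1877 + 3682)*(2846 + 932) = 5559*3778 = 21001902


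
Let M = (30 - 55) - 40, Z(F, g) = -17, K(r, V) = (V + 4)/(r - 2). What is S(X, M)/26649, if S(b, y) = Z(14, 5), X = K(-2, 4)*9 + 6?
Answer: -17/26649 ≈ -0.00063792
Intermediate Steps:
K(r, V) = (4 + V)/(-2 + r)
X = -12 (X = ((4 + 4)/(-2 - 2))*9 + 6 = (8/(-4))*9 + 6 = -¼*8*9 + 6 = -2*9 + 6 = -18 + 6 = -12)
M = -65 (M = -25 - 40 = -65)
S(b, y) = -17
S(X, M)/26649 = -17/26649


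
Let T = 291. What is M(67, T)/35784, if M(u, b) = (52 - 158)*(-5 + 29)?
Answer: -106/1491 ≈ -0.071093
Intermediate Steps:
M(u, b) = -2544 (M(u, b) = -106*24 = -2544)
M(67, T)/35784 = -2544/35784 = -2544*1/35784 = -106/1491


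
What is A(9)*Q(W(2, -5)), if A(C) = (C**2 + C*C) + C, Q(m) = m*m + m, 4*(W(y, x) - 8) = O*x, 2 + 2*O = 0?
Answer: 259407/16 ≈ 16213.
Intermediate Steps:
O = -1 (O = -1 + (1/2)*0 = -1 + 0 = -1)
W(y, x) = 8 - x/4 (W(y, x) = 8 + (-x)/4 = 8 - x/4)
Q(m) = m + m**2 (Q(m) = m**2 + m = m + m**2)
A(C) = C + 2*C**2 (A(C) = (C**2 + C**2) + C = 2*C**2 + C = C + 2*C**2)
A(9)*Q(W(2, -5)) = (9*(1 + 2*9))*((8 - 1/4*(-5))*(1 + (8 - 1/4*(-5)))) = (9*(1 + 18))*((8 + 5/4)*(1 + (8 + 5/4))) = (9*19)*(37*(1 + 37/4)/4) = 171*((37/4)*(41/4)) = 171*(1517/16) = 259407/16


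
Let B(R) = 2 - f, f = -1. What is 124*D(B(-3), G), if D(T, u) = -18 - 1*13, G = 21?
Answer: -3844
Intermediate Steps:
B(R) = 3 (B(R) = 2 - 1*(-1) = 2 + 1 = 3)
D(T, u) = -31 (D(T, u) = -18 - 13 = -31)
124*D(B(-3), G) = 124*(-31) = -3844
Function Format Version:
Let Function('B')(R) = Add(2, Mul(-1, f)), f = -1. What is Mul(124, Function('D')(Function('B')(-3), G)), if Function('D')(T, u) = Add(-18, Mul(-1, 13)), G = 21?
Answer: -3844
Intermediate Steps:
Function('B')(R) = 3 (Function('B')(R) = Add(2, Mul(-1, -1)) = Add(2, 1) = 3)
Function('D')(T, u) = -31 (Function('D')(T, u) = Add(-18, -13) = -31)
Mul(124, Function('D')(Function('B')(-3), G)) = Mul(124, -31) = -3844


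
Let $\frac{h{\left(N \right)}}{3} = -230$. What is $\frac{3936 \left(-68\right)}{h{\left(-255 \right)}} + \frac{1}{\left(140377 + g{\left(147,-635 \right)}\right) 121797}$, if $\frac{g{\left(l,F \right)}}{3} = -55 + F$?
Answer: $\frac{751438607504947}{1937218433085} \approx 387.9$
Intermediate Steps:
$h{\left(N \right)} = -690$ ($h{\left(N \right)} = 3 \left(-230\right) = -690$)
$g{\left(l,F \right)} = -165 + 3 F$ ($g{\left(l,F \right)} = 3 \left(-55 + F\right) = -165 + 3 F$)
$\frac{3936 \left(-68\right)}{h{\left(-255 \right)}} + \frac{1}{\left(140377 + g{\left(147,-635 \right)}\right) 121797} = \frac{3936 \left(-68\right)}{-690} + \frac{1}{\left(140377 + \left(-165 + 3 \left(-635\right)\right)\right) 121797} = \left(-267648\right) \left(- \frac{1}{690}\right) + \frac{1}{140377 - 2070} \cdot \frac{1}{121797} = \frac{44608}{115} + \frac{1}{140377 - 2070} \cdot \frac{1}{121797} = \frac{44608}{115} + \frac{1}{138307} \cdot \frac{1}{121797} = \frac{44608}{115} + \frac{1}{16845377679} = \frac{751438607504947}{1937218433085}$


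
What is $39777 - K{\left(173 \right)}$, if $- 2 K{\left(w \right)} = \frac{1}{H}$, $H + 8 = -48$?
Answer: $\frac{4455023}{112} \approx 39777.0$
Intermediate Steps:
$H = -56$ ($H = -8 - 48 = -56$)
$K{\left(w \right)} = \frac{1}{112}$ ($K{\left(w \right)} = - \frac{1}{2 \left(-56\right)} = \left(- \frac{1}{2}\right) \left(- \frac{1}{56}\right) = \frac{1}{112}$)
$39777 - K{\left(173 \right)} = 39777 - \frac{1}{112} = \frac{4455023}{112}$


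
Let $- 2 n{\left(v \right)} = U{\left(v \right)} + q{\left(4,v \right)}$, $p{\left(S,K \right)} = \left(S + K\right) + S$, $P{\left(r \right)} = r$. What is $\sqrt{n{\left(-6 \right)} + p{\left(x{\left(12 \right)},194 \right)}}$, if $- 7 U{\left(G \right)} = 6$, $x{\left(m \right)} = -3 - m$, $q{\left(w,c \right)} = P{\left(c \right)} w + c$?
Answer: $\frac{2 \sqrt{2198}}{7} \approx 13.395$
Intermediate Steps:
$q{\left(w,c \right)} = c + c w$ ($q{\left(w,c \right)} = c w + c = c + c w$)
$p{\left(S,K \right)} = K + 2 S$ ($p{\left(S,K \right)} = \left(K + S\right) + S = K + 2 S$)
$U{\left(G \right)} = - \frac{6}{7}$ ($U{\left(G \right)} = \left(- \frac{1}{7}\right) 6 = - \frac{6}{7}$)
$n{\left(v \right)} = \frac{3}{7} - \frac{5 v}{2}$ ($n{\left(v \right)} = - \frac{- \frac{6}{7} + v \left(1 + 4\right)}{2} = - \frac{- \frac{6}{7} + v 5}{2} = - \frac{- \frac{6}{7} + 5 v}{2} = \frac{3}{7} - \frac{5 v}{2}$)
$\sqrt{n{\left(-6 \right)} + p{\left(x{\left(12 \right)},194 \right)}} = \sqrt{\left(\frac{3}{7} - -15\right) + \left(194 + 2 \left(-3 - 12\right)\right)} = \sqrt{\left(\frac{3}{7} + 15\right) + \left(194 + 2 \left(-3 - 12\right)\right)} = \sqrt{\frac{108}{7} + \left(194 + 2 \left(-15\right)\right)} = \sqrt{\frac{108}{7} + \left(194 - 30\right)} = \sqrt{\frac{108}{7} + 164} = \sqrt{\frac{1256}{7}} = \frac{2 \sqrt{2198}}{7}$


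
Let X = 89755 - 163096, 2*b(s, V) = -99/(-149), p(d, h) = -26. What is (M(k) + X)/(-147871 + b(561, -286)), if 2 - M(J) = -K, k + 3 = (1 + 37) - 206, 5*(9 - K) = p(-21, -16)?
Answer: 109253952/220327295 ≈ 0.49587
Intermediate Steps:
b(s, V) = 99/298 (b(s, V) = (-99/(-149))/2 = (-99*(-1/149))/2 = (½)*(99/149) = 99/298)
K = 71/5 (K = 9 - ⅕*(-26) = 9 + 26/5 = 71/5 ≈ 14.200)
k = -171 (k = -3 + ((1 + 37) - 206) = -3 + (38 - 206) = -3 - 168 = -171)
M(J) = 81/5 (M(J) = 2 - (-1)*71/5 = 2 - 1*(-71/5) = 2 + 71/5 = 81/5)
X = -73341
(M(k) + X)/(-147871 + b(561, -286)) = (81/5 - 73341)/(-147871 + 99/298) = -366624/(5*(-44065459/298)) = -366624/5*(-298/44065459) = 109253952/220327295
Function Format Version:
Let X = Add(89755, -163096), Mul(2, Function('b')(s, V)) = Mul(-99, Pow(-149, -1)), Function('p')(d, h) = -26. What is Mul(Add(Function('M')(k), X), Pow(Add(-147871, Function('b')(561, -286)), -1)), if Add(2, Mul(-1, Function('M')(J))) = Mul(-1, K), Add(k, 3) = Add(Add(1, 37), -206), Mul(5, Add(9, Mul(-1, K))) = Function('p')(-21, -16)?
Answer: Rational(109253952, 220327295) ≈ 0.49587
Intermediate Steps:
Function('b')(s, V) = Rational(99, 298) (Function('b')(s, V) = Mul(Rational(1, 2), Mul(-99, Pow(-149, -1))) = Mul(Rational(1, 2), Mul(-99, Rational(-1, 149))) = Mul(Rational(1, 2), Rational(99, 149)) = Rational(99, 298))
K = Rational(71, 5) (K = Add(9, Mul(Rational(-1, 5), -26)) = Add(9, Rational(26, 5)) = Rational(71, 5) ≈ 14.200)
k = -171 (k = Add(-3, Add(Add(1, 37), -206)) = Add(-3, Add(38, -206)) = Add(-3, -168) = -171)
Function('M')(J) = Rational(81, 5) (Function('M')(J) = Add(2, Mul(-1, Mul(-1, Rational(71, 5)))) = Add(2, Mul(-1, Rational(-71, 5))) = Add(2, Rational(71, 5)) = Rational(81, 5))
X = -73341
Mul(Add(Function('M')(k), X), Pow(Add(-147871, Function('b')(561, -286)), -1)) = Mul(Add(Rational(81, 5), -73341), Pow(Add(-147871, Rational(99, 298)), -1)) = Mul(Rational(-366624, 5), Pow(Rational(-44065459, 298), -1)) = Mul(Rational(-366624, 5), Rational(-298, 44065459)) = Rational(109253952, 220327295)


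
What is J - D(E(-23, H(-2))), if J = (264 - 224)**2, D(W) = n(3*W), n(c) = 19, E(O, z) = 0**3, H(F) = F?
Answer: 1581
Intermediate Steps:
E(O, z) = 0
D(W) = 19
J = 1600 (J = 40**2 = 1600)
J - D(E(-23, H(-2))) = 1600 - 1*19 = 1600 - 19 = 1581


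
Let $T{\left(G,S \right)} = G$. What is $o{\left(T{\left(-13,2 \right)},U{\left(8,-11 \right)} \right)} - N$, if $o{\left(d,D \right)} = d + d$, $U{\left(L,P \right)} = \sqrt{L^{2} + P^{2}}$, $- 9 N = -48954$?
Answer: $- \frac{16396}{3} \approx -5465.3$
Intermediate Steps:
$N = \frac{16318}{3}$ ($N = \left(- \frac{1}{9}\right) \left(-48954\right) = \frac{16318}{3} \approx 5439.3$)
$o{\left(d,D \right)} = 2 d$
$o{\left(T{\left(-13,2 \right)},U{\left(8,-11 \right)} \right)} - N = 2 \left(-13\right) - \frac{16318}{3} = -26 - \frac{16318}{3} = - \frac{16396}{3}$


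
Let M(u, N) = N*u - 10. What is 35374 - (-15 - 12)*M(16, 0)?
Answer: 35104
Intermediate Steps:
M(u, N) = -10 + N*u
35374 - (-15 - 12)*M(16, 0) = 35374 - (-15 - 12)*(-10 + 0*16) = 35374 - (-27)*(-10 + 0) = 35374 - (-27)*(-10) = 35374 - 1*270 = 35374 - 270 = 35104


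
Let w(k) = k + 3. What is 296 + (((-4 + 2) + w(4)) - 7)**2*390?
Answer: 1856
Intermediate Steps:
w(k) = 3 + k
296 + (((-4 + 2) + w(4)) - 7)**2*390 = 296 + (((-4 + 2) + (3 + 4)) - 7)**2*390 = 296 + ((-2 + 7) - 7)**2*390 = 296 + (5 - 7)**2*390 = 296 + (-2)**2*390 = 296 + 4*390 = 296 + 1560 = 1856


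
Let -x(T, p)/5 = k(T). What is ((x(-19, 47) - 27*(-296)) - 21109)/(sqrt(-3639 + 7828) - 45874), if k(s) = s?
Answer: 597371228/2104419687 + 13022*sqrt(4189)/2104419687 ≈ 0.28427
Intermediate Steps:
x(T, p) = -5*T
((x(-19, 47) - 27*(-296)) - 21109)/(sqrt(-3639 + 7828) - 45874) = ((-5*(-19) - 27*(-296)) - 21109)/(sqrt(-3639 + 7828) - 45874) = ((95 + 7992) - 21109)/(sqrt(4189) - 45874) = (8087 - 21109)/(-45874 + sqrt(4189)) = -13022/(-45874 + sqrt(4189))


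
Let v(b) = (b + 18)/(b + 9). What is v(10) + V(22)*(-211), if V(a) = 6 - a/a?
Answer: -20017/19 ≈ -1053.5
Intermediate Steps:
v(b) = (18 + b)/(9 + b)
V(a) = 5 (V(a) = 6 - 1*1 = 6 - 1 = 5)
v(10) + V(22)*(-211) = (18 + 10)/(9 + 10) + 5*(-211) = 28/19 - 1055 = -20017/19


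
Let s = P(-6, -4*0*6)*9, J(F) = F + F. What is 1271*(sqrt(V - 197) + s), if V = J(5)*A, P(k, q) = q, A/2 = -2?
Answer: 1271*I*sqrt(237) ≈ 19567.0*I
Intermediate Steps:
A = -4 (A = 2*(-2) = -4)
J(F) = 2*F
s = 0 (s = (-4*0*6)*9 = (0*6)*9 = 0*9 = 0)
V = -40 (V = (2*5)*(-4) = 10*(-4) = -40)
1271*(sqrt(V - 197) + s) = 1271*(sqrt(-40 - 197) + 0) = 1271*(sqrt(-237) + 0) = 1271*(I*sqrt(237) + 0) = 1271*(I*sqrt(237)) = 1271*I*sqrt(237)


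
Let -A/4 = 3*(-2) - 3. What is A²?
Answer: 1296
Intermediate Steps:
A = 36 (A = -4*(3*(-2) - 3) = -4*(-6 - 3) = -4*(-9) = 36)
A² = 36² = 1296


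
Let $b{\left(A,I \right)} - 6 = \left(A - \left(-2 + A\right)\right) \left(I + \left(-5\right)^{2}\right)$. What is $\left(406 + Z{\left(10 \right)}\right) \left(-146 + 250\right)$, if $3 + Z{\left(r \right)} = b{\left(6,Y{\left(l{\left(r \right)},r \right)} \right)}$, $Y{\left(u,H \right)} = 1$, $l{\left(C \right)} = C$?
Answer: $47944$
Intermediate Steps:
$b{\left(A,I \right)} = 56 + 2 I$ ($b{\left(A,I \right)} = 6 + \left(A - \left(-2 + A\right)\right) \left(I + \left(-5\right)^{2}\right) = 6 + 2 \left(I + 25\right) = 6 + 2 \left(25 + I\right) = 6 + \left(50 + 2 I\right) = 56 + 2 I$)
$Z{\left(r \right)} = 55$ ($Z{\left(r \right)} = -3 + \left(56 + 2 \cdot 1\right) = -3 + \left(56 + 2\right) = -3 + 58 = 55$)
$\left(406 + Z{\left(10 \right)}\right) \left(-146 + 250\right) = \left(406 + 55\right) \left(-146 + 250\right) = 461 \cdot 104 = 47944$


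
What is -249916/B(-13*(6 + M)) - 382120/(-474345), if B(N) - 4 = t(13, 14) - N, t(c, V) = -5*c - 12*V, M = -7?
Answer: 11863887806/11479149 ≈ 1033.5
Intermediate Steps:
t(c, V) = -12*V - 5*c
B(N) = -229 - N (B(N) = 4 + ((-12*14 - 5*13) - N) = 4 + ((-168 - 65) - N) = 4 + (-233 - N) = -229 - N)
-249916/B(-13*(6 + M)) - 382120/(-474345) = -249916/(-229 - (-13)*(6 - 7)) - 382120/(-474345) = -249916/(-229 - (-13)*(-1)) - 382120*(-1/474345) = -249916/(-229 - 1*13) + 76424/94869 = -249916/(-229 - 13) + 76424/94869 = -249916/(-242) + 76424/94869 = -249916*(-1/242) + 76424/94869 = 124958/121 + 76424/94869 = 11863887806/11479149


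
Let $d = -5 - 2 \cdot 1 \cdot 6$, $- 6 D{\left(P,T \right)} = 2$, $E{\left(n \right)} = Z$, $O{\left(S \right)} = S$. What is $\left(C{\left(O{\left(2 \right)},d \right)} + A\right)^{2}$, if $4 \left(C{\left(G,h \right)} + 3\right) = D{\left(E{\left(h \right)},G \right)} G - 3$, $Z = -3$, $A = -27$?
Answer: $\frac{137641}{144} \approx 955.84$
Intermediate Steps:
$E{\left(n \right)} = -3$
$D{\left(P,T \right)} = - \frac{1}{3}$ ($D{\left(P,T \right)} = \left(- \frac{1}{6}\right) 2 = - \frac{1}{3}$)
$d = -17$ ($d = -5 - 2 \cdot 6 = -5 - 12 = -17$)
$C{\left(G,h \right)} = - \frac{15}{4} - \frac{G}{12}$ ($C{\left(G,h \right)} = -3 + \frac{- \frac{G}{3} - 3}{4} = -3 + \frac{-3 - \frac{G}{3}}{4} = -3 - \left(\frac{3}{4} + \frac{G}{12}\right) = - \frac{15}{4} - \frac{G}{12}$)
$\left(C{\left(O{\left(2 \right)},d \right)} + A\right)^{2} = \left(\left(- \frac{15}{4} - \frac{1}{6}\right) - 27\right)^{2} = \left(- \frac{47}{12} - 27\right)^{2} = \left(- \frac{371}{12}\right)^{2} = \frac{137641}{144}$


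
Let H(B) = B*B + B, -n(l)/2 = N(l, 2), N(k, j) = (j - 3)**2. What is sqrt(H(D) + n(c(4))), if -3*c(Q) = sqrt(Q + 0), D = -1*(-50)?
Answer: 14*sqrt(13) ≈ 50.478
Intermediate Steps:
D = 50
c(Q) = -sqrt(Q)/3 (c(Q) = -sqrt(Q + 0)/3 = -sqrt(Q)/3)
N(k, j) = (-3 + j)**2
n(l) = -2 (n(l) = -2*(-3 + 2)**2 = -2*(-1)**2 = -2*1 = -2)
H(B) = B + B**2 (H(B) = B**2 + B = B + B**2)
sqrt(H(D) + n(c(4))) = sqrt(50*(1 + 50) - 2) = sqrt(50*51 - 2) = sqrt(2550 - 2) = sqrt(2548) = 14*sqrt(13)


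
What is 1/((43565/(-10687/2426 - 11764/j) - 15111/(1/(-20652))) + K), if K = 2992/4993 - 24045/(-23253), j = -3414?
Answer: 153757161821911/47976380428856742350801 ≈ 3.2048e-9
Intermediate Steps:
K = 63209887/38700743 (K = 2992*(1/4993) - 24045*(-1/23253) = 2992/4993 + 8015/7751 = 63209887/38700743 ≈ 1.6333)
1/((43565/(-10687/2426 - 11764/j) - 15111/(1/(-20652))) + K) = 1/((43565/(-10687/2426 - 11764/(-3414)) - 15111/(1/(-20652))) + 63209887/38700743) = 1/((43565/(-10687*1/2426 - 11764*(-1/3414)) - 15111/(-1/20652)) + 63209887/38700743) = 1/((43565/(-10687/2426 + 5882/1707) - 15111*(-20652)) + 63209887/38700743) = 1/((43565/(-3972977/4141182) + 312072372) + 63209887/38700743) = 1/((43565*(-4141182/3972977) + 312072372) + 63209887/38700743) = 1/((-180410593830/3972977 + 312072372) + 63209887/38700743) = 1/(1239675945697614/3972977 + 63209887/38700743) = 1/(47976380428856742350801/153757161821911) = 153757161821911/47976380428856742350801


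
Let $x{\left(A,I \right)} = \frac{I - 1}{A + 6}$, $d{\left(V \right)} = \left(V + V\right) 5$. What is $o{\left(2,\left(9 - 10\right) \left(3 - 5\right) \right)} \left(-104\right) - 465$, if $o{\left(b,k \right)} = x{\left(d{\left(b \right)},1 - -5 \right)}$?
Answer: $-485$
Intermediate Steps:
$d{\left(V \right)} = 10 V$ ($d{\left(V \right)} = 2 V 5 = 10 V$)
$x{\left(A,I \right)} = \frac{-1 + I}{6 + A}$
$o{\left(b,k \right)} = \frac{5}{6 + 10 b}$ ($o{\left(b,k \right)} = \frac{-1 + \left(1 - -5\right)}{6 + 10 b} = \frac{-1 + \left(1 + 5\right)}{6 + 10 b} = \frac{-1 + 6}{6 + 10 b} = \frac{1}{6 + 10 b} 5 = \frac{5}{6 + 10 b}$)
$o{\left(2,\left(9 - 10\right) \left(3 - 5\right) \right)} \left(-104\right) - 465 = \frac{5}{2 \left(3 + 5 \cdot 2\right)} \left(-104\right) - 465 = \frac{5}{2 \left(3 + 10\right)} \left(-104\right) - 465 = \frac{5}{2 \cdot 13} \left(-104\right) - 465 = \frac{5}{2} \cdot \frac{1}{13} \left(-104\right) - 465 = \frac{5}{26} \left(-104\right) - 465 = -20 - 465 = -485$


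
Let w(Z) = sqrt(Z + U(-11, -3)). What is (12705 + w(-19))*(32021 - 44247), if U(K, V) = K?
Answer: -155331330 - 12226*I*sqrt(30) ≈ -1.5533e+8 - 66965.0*I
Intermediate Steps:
w(Z) = sqrt(-11 + Z) (w(Z) = sqrt(Z - 11) = sqrt(-11 + Z))
(12705 + w(-19))*(32021 - 44247) = (12705 + sqrt(-11 - 19))*(32021 - 44247) = (12705 + sqrt(-30))*(-12226) = (12705 + I*sqrt(30))*(-12226) = -155331330 - 12226*I*sqrt(30)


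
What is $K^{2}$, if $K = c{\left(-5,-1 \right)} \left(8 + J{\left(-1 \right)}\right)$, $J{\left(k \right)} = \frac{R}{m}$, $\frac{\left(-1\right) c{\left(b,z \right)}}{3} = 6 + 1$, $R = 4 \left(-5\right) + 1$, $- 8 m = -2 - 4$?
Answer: $132496$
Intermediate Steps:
$m = \frac{3}{4}$ ($m = - \frac{-2 - 4}{8} = \left(- \frac{1}{8}\right) \left(-6\right) = \frac{3}{4} \approx 0.75$)
$R = -19$ ($R = -20 + 1 = -19$)
$c{\left(b,z \right)} = -21$ ($c{\left(b,z \right)} = - 3 \left(6 + 1\right) = \left(-3\right) 7 = -21$)
$J{\left(k \right)} = - \frac{76}{3}$ ($J{\left(k \right)} = - \frac{19}{\frac{3}{4}} = \left(-19\right) \frac{4}{3} = - \frac{76}{3}$)
$K = 364$ ($K = - 21 \left(8 - \frac{76}{3}\right) = \left(-21\right) \left(- \frac{52}{3}\right) = 364$)
$K^{2} = 364^{2} = 132496$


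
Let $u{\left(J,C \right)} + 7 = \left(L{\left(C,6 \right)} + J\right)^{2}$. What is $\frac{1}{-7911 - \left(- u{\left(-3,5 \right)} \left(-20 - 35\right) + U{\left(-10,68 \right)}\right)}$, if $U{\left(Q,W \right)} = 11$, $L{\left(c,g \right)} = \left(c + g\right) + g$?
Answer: $- \frac{1}{18317} \approx -5.4594 \cdot 10^{-5}$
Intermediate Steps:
$L{\left(c,g \right)} = c + 2 g$
$u{\left(J,C \right)} = -7 + \left(12 + C + J\right)^{2}$ ($u{\left(J,C \right)} = -7 + \left(\left(C + 2 \cdot 6\right) + J\right)^{2} = -7 + \left(\left(C + 12\right) + J\right)^{2} = -7 + \left(\left(12 + C\right) + J\right)^{2} = -7 + \left(12 + C + J\right)^{2}$)
$\frac{1}{-7911 - \left(- u{\left(-3,5 \right)} \left(-20 - 35\right) + U{\left(-10,68 \right)}\right)} = \frac{1}{-7911 + \left(\left(-7 + \left(12 + 5 - 3\right)^{2}\right) \left(-20 - 35\right) - 11\right)} = \frac{1}{-7911 + \left(\left(-7 + 14^{2}\right) \left(-55\right) - 11\right)} = \frac{1}{-7911 + \left(\left(-7 + 196\right) \left(-55\right) - 11\right)} = \frac{1}{-7911 + \left(189 \left(-55\right) - 11\right)} = \frac{1}{-7911 - 10406} = \frac{1}{-18317} = - \frac{1}{18317}$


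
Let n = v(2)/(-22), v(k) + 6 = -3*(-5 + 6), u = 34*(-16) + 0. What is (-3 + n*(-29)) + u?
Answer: -12295/22 ≈ -558.86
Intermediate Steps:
u = -544 (u = -544 + 0 = -544)
v(k) = -9 (v(k) = -6 - 3*(-5 + 6) = -6 - 3*1 = -6 - 3 = -9)
n = 9/22 (n = -9/(-22) = -9*(-1/22) = 9/22 ≈ 0.40909)
(-3 + n*(-29)) + u = (-3 + (9/22)*(-29)) - 544 = (-3 - 261/22) - 544 = -327/22 - 544 = -12295/22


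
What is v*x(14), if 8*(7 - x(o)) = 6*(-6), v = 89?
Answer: 2047/2 ≈ 1023.5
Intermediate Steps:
x(o) = 23/2 (x(o) = 7 - 3*(-6)/4 = 7 - ⅛*(-36) = 7 + 9/2 = 23/2)
v*x(14) = 89*(23/2) = 2047/2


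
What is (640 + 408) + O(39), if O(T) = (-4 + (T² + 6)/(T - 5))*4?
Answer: 20598/17 ≈ 1211.6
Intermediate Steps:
O(T) = -16 + 4*(6 + T²)/(-5 + T) (O(T) = (-4 + (6 + T²)/(-5 + T))*4 = -16 + 4*(6 + T²)/(-5 + T))
(640 + 408) + O(39) = (640 + 408) + 4*(26 + 39² - 4*39)/(-5 + 39) = 1048 + 4*(26 + 1521 - 156)/34 = 1048 + 4*(1/34)*1391 = 1048 + 2782/17 = 20598/17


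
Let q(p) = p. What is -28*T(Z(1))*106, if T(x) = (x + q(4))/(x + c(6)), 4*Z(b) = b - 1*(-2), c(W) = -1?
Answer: 56392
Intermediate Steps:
Z(b) = ½ + b/4 (Z(b) = (b - 1*(-2))/4 = (b + 2)/4 = (2 + b)/4 = ½ + b/4)
T(x) = (4 + x)/(-1 + x) (T(x) = (x + 4)/(x - 1) = (4 + x)/(-1 + x))
-28*T(Z(1))*106 = -28*((4 + (½ + (¼)*1))/(-1 + (½ + (¼)*1)))*106 = -28*((4 + (½ + ¼))/(-1 + (½ + ¼)))*106 = -28*((4 + ¾)/(-1 + ¾))*106 = -28*((19/4)/(-¼))*106 = -28*(-4*19/4)*106 = -28*(-19)*106 = -(-532)*106 = -1*(-56392) = 56392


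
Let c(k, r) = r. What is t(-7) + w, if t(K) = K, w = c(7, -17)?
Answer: -24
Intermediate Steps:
w = -17
t(-7) + w = -7 - 17 = -24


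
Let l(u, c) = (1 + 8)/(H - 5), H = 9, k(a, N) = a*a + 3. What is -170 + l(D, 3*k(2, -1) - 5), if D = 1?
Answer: -671/4 ≈ -167.75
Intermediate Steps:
k(a, N) = 3 + a² (k(a, N) = a² + 3 = 3 + a²)
l(u, c) = 9/4 (l(u, c) = (1 + 8)/(9 - 5) = 9/4)
-170 + l(D, 3*k(2, -1) - 5) = -170 + 9/4 = -671/4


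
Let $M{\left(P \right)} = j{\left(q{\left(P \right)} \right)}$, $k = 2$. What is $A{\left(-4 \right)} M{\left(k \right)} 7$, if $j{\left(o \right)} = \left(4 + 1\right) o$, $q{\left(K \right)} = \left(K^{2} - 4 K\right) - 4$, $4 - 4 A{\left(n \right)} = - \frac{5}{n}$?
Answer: $- \frac{385}{2} \approx -192.5$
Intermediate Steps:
$A{\left(n \right)} = 1 + \frac{5}{4 n}$ ($A{\left(n \right)} = 1 - \frac{\left(-5\right) \frac{1}{n}}{4} = 1 + \frac{5}{4 n}$)
$q{\left(K \right)} = -4 + K^{2} - 4 K$
$j{\left(o \right)} = 5 o$
$M{\left(P \right)} = -20 - 20 P + 5 P^{2}$ ($M{\left(P \right)} = 5 \left(-4 + P^{2} - 4 P\right) = -20 - 20 P + 5 P^{2}$)
$A{\left(-4 \right)} M{\left(k \right)} 7 = \frac{\frac{5}{4} - 4}{-4} \left(-20 - 40 + 5 \cdot 2^{2}\right) 7 = \left(- \frac{1}{4}\right) \left(- \frac{11}{4}\right) \left(-20 - 40 + 5 \cdot 4\right) 7 = \frac{11 \left(-20 - 40 + 20\right)}{16} \cdot 7 = \frac{11}{16} \left(-40\right) 7 = \left(- \frac{55}{2}\right) 7 = - \frac{385}{2}$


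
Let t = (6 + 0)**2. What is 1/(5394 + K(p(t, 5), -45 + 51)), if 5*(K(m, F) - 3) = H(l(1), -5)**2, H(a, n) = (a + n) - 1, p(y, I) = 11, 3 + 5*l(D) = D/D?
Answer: 125/675649 ≈ 0.00018501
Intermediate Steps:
l(D) = -2/5 (l(D) = -3/5 + (D/D)/5 = -3/5 + (1/5)*1 = -3/5 + 1/5 = -2/5)
t = 36 (t = 6**2 = 36)
H(a, n) = -1 + a + n
K(m, F) = 1399/125 (K(m, F) = 3 + (-1 - 2/5 - 5)**2/5 = 3 + (-32/5)**2/5 = 3 + (1/5)*(1024/25) = 3 + 1024/125 = 1399/125)
1/(5394 + K(p(t, 5), -45 + 51)) = 1/(5394 + 1399/125) = 1/(675649/125) = 125/675649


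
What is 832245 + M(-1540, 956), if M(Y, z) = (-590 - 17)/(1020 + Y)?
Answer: 432768007/520 ≈ 8.3225e+5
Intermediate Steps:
M(Y, z) = -607/(1020 + Y)
832245 + M(-1540, 956) = 832245 - 607/(1020 - 1540) = 832245 - 607/(-520) = 832245 - 607*(-1/520) = 832245 + 607/520 = 432768007/520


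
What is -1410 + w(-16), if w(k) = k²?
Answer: -1154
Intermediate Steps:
-1410 + w(-16) = -1410 + (-16)² = -1410 + 256 = -1154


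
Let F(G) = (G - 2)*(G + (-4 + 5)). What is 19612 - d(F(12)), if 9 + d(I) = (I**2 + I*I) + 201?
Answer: -14380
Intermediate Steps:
F(G) = (1 + G)*(-2 + G) (F(G) = (-2 + G)*(G + 1) = (-2 + G)*(1 + G) = (1 + G)*(-2 + G))
d(I) = 192 + 2*I**2 (d(I) = -9 + ((I**2 + I*I) + 201) = -9 + ((I**2 + I**2) + 201) = -9 + (2*I**2 + 201) = -9 + (201 + 2*I**2) = 192 + 2*I**2)
19612 - d(F(12)) = 19612 - (192 + 2*(-2 + 12**2 - 1*12)**2) = 19612 - (192 + 2*(-2 + 144 - 12)**2) = 19612 - (192 + 2*130**2) = 19612 - (192 + 2*16900) = 19612 - (192 + 33800) = 19612 - 1*33992 = 19612 - 33992 = -14380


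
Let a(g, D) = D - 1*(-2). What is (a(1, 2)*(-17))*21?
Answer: -1428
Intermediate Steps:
a(g, D) = 2 + D (a(g, D) = D + 2 = 2 + D)
(a(1, 2)*(-17))*21 = ((2 + 2)*(-17))*21 = (4*(-17))*21 = -68*21 = -1428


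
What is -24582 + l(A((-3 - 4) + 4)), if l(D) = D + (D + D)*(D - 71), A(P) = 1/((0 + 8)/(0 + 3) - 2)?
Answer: -24789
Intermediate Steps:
A(P) = 3/2 (A(P) = 1/(8/3 - 2) = 1/(⅔) = 3/2)
l(D) = D + 2*D*(-71 + D) (l(D) = D + (2*D)*(-71 + D) = D + 2*D*(-71 + D))
-24582 + l(A((-3 - 4) + 4)) = -24582 + 3*(-141 + 2*(3/2))/2 = -24582 + 3*(-141 + 3)/2 = -24582 + (3/2)*(-138) = -24582 - 207 = -24789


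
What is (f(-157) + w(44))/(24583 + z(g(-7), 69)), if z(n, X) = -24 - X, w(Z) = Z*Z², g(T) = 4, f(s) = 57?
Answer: 1079/310 ≈ 3.4806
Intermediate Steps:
w(Z) = Z³
(f(-157) + w(44))/(24583 + z(g(-7), 69)) = (57 + 44³)/(24583 + (-24 - 1*69)) = (57 + 85184)/(24583 + (-24 - 69)) = 85241/(24583 - 93) = 85241/24490 = 85241*(1/24490) = 1079/310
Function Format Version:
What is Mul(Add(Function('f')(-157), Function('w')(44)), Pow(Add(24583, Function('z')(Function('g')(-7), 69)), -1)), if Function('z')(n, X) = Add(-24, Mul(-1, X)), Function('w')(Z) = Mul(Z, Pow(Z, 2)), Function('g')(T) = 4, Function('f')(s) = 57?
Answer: Rational(1079, 310) ≈ 3.4806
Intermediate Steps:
Function('w')(Z) = Pow(Z, 3)
Mul(Add(Function('f')(-157), Function('w')(44)), Pow(Add(24583, Function('z')(Function('g')(-7), 69)), -1)) = Mul(Add(57, Pow(44, 3)), Pow(Add(24583, Add(-24, Mul(-1, 69))), -1)) = Mul(Add(57, 85184), Pow(Add(24583, Add(-24, -69)), -1)) = Mul(85241, Pow(Add(24583, -93), -1)) = Mul(85241, Pow(24490, -1)) = Mul(85241, Rational(1, 24490)) = Rational(1079, 310)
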